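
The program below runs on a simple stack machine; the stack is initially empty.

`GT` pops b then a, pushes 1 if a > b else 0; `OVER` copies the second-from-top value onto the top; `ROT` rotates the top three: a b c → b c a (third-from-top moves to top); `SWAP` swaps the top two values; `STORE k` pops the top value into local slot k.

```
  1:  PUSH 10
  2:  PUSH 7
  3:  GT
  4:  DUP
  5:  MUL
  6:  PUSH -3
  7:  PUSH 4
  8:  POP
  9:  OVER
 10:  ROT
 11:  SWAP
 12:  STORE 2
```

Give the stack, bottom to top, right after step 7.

PUSH 10 → 10
PUSH 7  → 10 7
GT      → 1
DUP     → 1 1
MUL     → 1
PUSH -3 → 1 -3
PUSH 4  → 1 -3 4

[1, -3, 4]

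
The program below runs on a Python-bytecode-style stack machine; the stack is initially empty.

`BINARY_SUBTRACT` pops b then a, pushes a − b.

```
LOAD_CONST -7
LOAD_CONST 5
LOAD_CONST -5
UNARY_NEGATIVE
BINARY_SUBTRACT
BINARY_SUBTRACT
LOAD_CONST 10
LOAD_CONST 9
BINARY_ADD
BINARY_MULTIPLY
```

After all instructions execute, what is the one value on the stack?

LOAD_CONST -7    [-7]
LOAD_CONST 5     [-7, 5]
LOAD_CONST -5    [-7, 5, -5]
UNARY_NEGATIVE   [-7, 5, 5]
BINARY_SUBTRACT  [-7, 0]
BINARY_SUBTRACT  [-7]
LOAD_CONST 10    [-7, 10]
LOAD_CONST 9     [-7, 10, 9]
BINARY_ADD       [-7, 19]
BINARY_MULTIPLY  [-133]

-133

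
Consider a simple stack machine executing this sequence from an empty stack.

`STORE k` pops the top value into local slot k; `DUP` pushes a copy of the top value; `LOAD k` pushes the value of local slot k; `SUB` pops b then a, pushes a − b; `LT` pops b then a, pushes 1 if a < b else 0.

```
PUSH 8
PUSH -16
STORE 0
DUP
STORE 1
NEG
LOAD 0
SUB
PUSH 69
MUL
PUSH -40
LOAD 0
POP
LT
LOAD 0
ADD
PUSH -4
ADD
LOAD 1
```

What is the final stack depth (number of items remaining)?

2

PUSH 8    8
PUSH -16  8 -16
STORE 0   8
DUP       8 8
STORE 1   8
NEG       -8
LOAD 0    -8 -16
SUB       8
PUSH 69   8 69
MUL       552
PUSH -40  552 -40
LOAD 0    552 -40 -16
POP       552 -40
LT        0
LOAD 0    0 -16
ADD       -16
PUSH -4   -16 -4
ADD       -20
LOAD 1    -20 8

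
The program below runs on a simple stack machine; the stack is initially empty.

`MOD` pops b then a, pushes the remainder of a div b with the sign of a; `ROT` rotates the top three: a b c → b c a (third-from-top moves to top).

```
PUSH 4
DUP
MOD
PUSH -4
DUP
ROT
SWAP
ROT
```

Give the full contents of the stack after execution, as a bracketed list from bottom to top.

PUSH 4   [4]
DUP      [4, 4]
MOD      [0]
PUSH -4  [0, -4]
DUP      [0, -4, -4]
ROT      [-4, -4, 0]
SWAP     [-4, 0, -4]
ROT      [0, -4, -4]

[0, -4, -4]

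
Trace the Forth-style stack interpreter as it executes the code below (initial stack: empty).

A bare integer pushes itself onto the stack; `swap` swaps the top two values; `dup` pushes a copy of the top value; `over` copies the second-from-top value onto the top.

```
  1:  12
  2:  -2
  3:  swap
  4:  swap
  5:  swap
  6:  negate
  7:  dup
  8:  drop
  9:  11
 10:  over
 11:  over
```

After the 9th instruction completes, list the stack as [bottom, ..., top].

12      [12]
-2      [12, -2]
swap    [-2, 12]
swap    [12, -2]
swap    [-2, 12]
negate  [-2, -12]
dup     [-2, -12, -12]
drop    [-2, -12]
11      [-2, -12, 11]

[-2, -12, 11]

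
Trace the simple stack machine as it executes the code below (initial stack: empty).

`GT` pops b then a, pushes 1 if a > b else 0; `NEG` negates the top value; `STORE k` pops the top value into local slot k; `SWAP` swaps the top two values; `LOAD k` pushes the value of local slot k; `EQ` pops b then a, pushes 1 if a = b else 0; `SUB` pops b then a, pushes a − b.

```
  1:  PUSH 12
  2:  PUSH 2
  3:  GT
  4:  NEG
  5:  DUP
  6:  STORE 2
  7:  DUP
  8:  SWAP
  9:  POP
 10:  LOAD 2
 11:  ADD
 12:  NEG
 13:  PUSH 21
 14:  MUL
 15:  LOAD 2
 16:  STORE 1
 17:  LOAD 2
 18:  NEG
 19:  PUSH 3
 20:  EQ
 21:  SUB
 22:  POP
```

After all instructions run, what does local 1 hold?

-1

PUSH 12  12
PUSH 2   12 2
GT       1
NEG      -1
DUP      -1 -1
STORE 2  -1
DUP      -1 -1
SWAP     -1 -1
POP      -1
LOAD 2   -1 -1
ADD      -2
NEG      2
PUSH 21  2 21
MUL      42
LOAD 2   42 -1
STORE 1  42
LOAD 2   42 -1
NEG      42 1
PUSH 3   42 1 3
EQ       42 0
SUB      42
POP      (empty)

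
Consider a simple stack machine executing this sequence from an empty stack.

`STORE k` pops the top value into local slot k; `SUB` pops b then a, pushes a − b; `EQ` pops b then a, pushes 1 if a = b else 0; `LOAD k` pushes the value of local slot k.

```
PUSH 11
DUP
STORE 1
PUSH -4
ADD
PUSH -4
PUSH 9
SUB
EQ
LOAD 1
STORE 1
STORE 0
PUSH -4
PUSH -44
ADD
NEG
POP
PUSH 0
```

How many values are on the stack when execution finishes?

PUSH 11   [11]
DUP       [11, 11]
STORE 1   [11]
PUSH -4   [11, -4]
ADD       [7]
PUSH -4   [7, -4]
PUSH 9    [7, -4, 9]
SUB       [7, -13]
EQ        [0]
LOAD 1    [0, 11]
STORE 1   [0]
STORE 0   []
PUSH -4   [-4]
PUSH -44  [-4, -44]
ADD       [-48]
NEG       [48]
POP       []
PUSH 0    [0]

1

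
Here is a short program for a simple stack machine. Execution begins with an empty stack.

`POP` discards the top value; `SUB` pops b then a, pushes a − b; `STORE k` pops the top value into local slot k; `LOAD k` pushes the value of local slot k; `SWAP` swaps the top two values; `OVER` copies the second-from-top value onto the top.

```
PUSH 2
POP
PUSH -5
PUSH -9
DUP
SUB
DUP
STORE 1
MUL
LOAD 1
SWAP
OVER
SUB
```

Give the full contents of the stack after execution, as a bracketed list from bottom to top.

[0, 0]

PUSH 2  → [2]
POP     → []
PUSH -5 → [-5]
PUSH -9 → [-5, -9]
DUP     → [-5, -9, -9]
SUB     → [-5, 0]
DUP     → [-5, 0, 0]
STORE 1 → [-5, 0]
MUL     → [0]
LOAD 1  → [0, 0]
SWAP    → [0, 0]
OVER    → [0, 0, 0]
SUB     → [0, 0]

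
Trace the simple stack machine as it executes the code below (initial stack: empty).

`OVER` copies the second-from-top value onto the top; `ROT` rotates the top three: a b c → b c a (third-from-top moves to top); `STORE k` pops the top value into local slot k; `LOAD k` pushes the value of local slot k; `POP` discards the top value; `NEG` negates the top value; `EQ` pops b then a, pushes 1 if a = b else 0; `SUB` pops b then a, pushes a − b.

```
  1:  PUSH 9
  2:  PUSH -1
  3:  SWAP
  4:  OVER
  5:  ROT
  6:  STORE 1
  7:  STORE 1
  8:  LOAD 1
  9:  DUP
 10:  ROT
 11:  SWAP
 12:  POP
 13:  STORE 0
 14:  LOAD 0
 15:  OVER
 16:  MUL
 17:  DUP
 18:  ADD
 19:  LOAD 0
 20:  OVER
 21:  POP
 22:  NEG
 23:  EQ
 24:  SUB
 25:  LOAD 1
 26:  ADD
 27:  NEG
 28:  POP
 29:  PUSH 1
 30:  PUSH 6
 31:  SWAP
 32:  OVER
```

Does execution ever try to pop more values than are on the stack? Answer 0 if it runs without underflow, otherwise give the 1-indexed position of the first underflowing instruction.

PUSH 9  -> [9]
PUSH -1 -> [9, -1]
SWAP    -> [-1, 9]
OVER    -> [-1, 9, -1]
ROT     -> [9, -1, -1]
STORE 1 -> [9, -1]
STORE 1 -> [9]
LOAD 1  -> [9, -1]
DUP     -> [9, -1, -1]
ROT     -> [-1, -1, 9]
SWAP    -> [-1, 9, -1]
POP     -> [-1, 9]
STORE 0 -> [-1]
LOAD 0  -> [-1, 9]
OVER    -> [-1, 9, -1]
MUL     -> [-1, -9]
DUP     -> [-1, -9, -9]
ADD     -> [-1, -18]
LOAD 0  -> [-1, -18, 9]
OVER    -> [-1, -18, 9, -18]
POP     -> [-1, -18, 9]
NEG     -> [-1, -18, -9]
EQ      -> [-1, 0]
SUB     -> [-1]
LOAD 1  -> [-1, -1]
ADD     -> [-2]
NEG     -> [2]
POP     -> []
PUSH 1  -> [1]
PUSH 6  -> [1, 6]
SWAP    -> [6, 1]
OVER    -> [6, 1, 6]

0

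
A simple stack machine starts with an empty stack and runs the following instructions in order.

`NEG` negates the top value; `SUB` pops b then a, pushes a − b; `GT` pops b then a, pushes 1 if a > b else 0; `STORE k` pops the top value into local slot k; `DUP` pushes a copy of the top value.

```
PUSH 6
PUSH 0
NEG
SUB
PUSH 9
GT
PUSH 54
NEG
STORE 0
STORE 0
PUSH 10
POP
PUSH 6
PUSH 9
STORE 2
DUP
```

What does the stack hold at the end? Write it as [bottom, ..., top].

PUSH 6  : 6
PUSH 0  : 6 0
NEG     : 6 0
SUB     : 6
PUSH 9  : 6 9
GT      : 0
PUSH 54 : 0 54
NEG     : 0 -54
STORE 0 : 0
STORE 0 : (empty)
PUSH 10 : 10
POP     : (empty)
PUSH 6  : 6
PUSH 9  : 6 9
STORE 2 : 6
DUP     : 6 6

[6, 6]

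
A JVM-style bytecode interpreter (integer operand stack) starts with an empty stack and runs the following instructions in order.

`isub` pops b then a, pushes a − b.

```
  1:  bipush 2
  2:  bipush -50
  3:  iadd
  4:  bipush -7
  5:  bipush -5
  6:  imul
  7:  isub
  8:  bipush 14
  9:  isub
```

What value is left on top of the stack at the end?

-97

bipush 2   -> [2]
bipush -50 -> [2, -50]
iadd       -> [-48]
bipush -7  -> [-48, -7]
bipush -5  -> [-48, -7, -5]
imul       -> [-48, 35]
isub       -> [-83]
bipush 14  -> [-83, 14]
isub       -> [-97]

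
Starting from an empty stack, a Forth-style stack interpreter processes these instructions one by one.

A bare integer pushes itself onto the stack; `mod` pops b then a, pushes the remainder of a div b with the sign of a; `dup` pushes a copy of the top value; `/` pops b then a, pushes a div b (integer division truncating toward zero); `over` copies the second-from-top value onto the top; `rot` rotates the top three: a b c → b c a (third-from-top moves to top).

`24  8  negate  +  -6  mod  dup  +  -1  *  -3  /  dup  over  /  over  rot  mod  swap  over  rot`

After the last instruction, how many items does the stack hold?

24     : 24
8      : 24 8
negate : 24 -8
+      : 16
-6     : 16 -6
mod    : 4
dup    : 4 4
+      : 8
-1     : 8 -1
*      : -8
-3     : -8 -3
/      : 2
dup    : 2 2
over   : 2 2 2
/      : 2 1
over   : 2 1 2
rot    : 1 2 2
mod    : 1 0
swap   : 0 1
over   : 0 1 0
rot    : 1 0 0

3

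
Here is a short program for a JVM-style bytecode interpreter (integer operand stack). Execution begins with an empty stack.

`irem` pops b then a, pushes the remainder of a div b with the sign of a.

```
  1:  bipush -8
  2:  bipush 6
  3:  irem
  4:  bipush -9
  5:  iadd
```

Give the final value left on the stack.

bipush -8 → [-8]
bipush 6  → [-8, 6]
irem      → [-2]
bipush -9 → [-2, -9]
iadd      → [-11]

-11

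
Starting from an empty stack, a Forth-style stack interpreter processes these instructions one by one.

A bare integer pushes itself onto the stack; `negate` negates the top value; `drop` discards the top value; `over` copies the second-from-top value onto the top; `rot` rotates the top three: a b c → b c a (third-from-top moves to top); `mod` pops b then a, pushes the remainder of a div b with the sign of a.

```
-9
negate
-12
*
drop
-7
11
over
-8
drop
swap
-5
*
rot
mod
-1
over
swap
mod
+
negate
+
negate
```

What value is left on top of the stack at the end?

1

-9      -9
negate  9
-12     9 -12
*       -108
drop    (empty)
-7      -7
11      -7 11
over    -7 11 -7
-8      -7 11 -7 -8
drop    -7 11 -7
swap    -7 -7 11
-5      -7 -7 11 -5
*       -7 -7 -55
rot     -7 -55 -7
mod     -7 -6
-1      -7 -6 -1
over    -7 -6 -1 -6
swap    -7 -6 -6 -1
mod     -7 -6 0
+       -7 -6
negate  -7 6
+       -1
negate  1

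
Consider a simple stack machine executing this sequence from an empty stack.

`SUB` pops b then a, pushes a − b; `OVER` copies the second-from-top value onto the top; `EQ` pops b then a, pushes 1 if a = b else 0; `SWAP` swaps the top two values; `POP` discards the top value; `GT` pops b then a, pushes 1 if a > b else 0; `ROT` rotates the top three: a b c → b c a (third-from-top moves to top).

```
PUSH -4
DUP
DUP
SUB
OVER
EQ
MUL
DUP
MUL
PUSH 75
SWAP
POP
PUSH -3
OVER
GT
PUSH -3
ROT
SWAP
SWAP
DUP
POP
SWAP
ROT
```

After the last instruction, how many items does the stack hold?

3

PUSH -4 : -4
DUP     : -4 -4
DUP     : -4 -4 -4
SUB     : -4 0
OVER    : -4 0 -4
EQ      : -4 0
MUL     : 0
DUP     : 0 0
MUL     : 0
PUSH 75 : 0 75
SWAP    : 75 0
POP     : 75
PUSH -3 : 75 -3
OVER    : 75 -3 75
GT      : 75 0
PUSH -3 : 75 0 -3
ROT     : 0 -3 75
SWAP    : 0 75 -3
SWAP    : 0 -3 75
DUP     : 0 -3 75 75
POP     : 0 -3 75
SWAP    : 0 75 -3
ROT     : 75 -3 0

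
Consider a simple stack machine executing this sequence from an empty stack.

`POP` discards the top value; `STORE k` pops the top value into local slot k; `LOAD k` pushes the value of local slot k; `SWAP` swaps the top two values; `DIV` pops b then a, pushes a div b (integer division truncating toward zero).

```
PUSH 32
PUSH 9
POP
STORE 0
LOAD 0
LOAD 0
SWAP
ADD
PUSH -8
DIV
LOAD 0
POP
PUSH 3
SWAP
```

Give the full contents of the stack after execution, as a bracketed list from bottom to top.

[3, -8]

PUSH 32 -> 32
PUSH 9  -> 32 9
POP     -> 32
STORE 0 -> (empty)
LOAD 0  -> 32
LOAD 0  -> 32 32
SWAP    -> 32 32
ADD     -> 64
PUSH -8 -> 64 -8
DIV     -> -8
LOAD 0  -> -8 32
POP     -> -8
PUSH 3  -> -8 3
SWAP    -> 3 -8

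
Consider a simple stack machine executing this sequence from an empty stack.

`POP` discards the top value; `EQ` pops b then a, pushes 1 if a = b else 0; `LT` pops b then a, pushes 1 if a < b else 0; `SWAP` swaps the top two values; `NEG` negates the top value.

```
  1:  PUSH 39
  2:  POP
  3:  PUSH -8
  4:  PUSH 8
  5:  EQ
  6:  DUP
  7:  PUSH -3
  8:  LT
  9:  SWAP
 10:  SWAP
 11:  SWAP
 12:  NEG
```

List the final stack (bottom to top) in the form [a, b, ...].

[0, 0]

PUSH 39  39
POP      (empty)
PUSH -8  -8
PUSH 8   -8 8
EQ       0
DUP      0 0
PUSH -3  0 0 -3
LT       0 0
SWAP     0 0
SWAP     0 0
SWAP     0 0
NEG      0 0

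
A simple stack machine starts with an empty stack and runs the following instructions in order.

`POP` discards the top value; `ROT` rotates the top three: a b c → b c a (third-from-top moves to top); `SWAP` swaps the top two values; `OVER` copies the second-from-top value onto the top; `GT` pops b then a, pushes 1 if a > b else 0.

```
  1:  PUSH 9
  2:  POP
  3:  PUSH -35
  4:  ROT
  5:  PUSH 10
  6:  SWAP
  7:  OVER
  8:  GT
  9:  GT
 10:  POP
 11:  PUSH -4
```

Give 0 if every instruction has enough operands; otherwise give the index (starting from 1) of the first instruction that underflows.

4

PUSH 9   : 9
POP      : (empty)
PUSH -35 : -35
ROT  — needs 3 operands, stack has 1 → underflow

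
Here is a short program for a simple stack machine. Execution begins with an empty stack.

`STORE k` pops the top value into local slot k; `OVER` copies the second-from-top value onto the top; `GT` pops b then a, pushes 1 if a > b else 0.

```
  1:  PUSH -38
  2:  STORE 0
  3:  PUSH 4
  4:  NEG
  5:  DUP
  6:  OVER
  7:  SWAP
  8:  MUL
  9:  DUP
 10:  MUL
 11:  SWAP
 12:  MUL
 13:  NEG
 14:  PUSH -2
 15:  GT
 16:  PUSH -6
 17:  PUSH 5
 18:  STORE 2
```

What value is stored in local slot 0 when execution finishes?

-38

PUSH -38 → -38
STORE 0  → (empty)
PUSH 4   → 4
NEG      → -4
DUP      → -4 -4
OVER     → -4 -4 -4
SWAP     → -4 -4 -4
MUL      → -4 16
DUP      → -4 16 16
MUL      → -4 256
SWAP     → 256 -4
MUL      → -1024
NEG      → 1024
PUSH -2  → 1024 -2
GT       → 1
PUSH -6  → 1 -6
PUSH 5   → 1 -6 5
STORE 2  → 1 -6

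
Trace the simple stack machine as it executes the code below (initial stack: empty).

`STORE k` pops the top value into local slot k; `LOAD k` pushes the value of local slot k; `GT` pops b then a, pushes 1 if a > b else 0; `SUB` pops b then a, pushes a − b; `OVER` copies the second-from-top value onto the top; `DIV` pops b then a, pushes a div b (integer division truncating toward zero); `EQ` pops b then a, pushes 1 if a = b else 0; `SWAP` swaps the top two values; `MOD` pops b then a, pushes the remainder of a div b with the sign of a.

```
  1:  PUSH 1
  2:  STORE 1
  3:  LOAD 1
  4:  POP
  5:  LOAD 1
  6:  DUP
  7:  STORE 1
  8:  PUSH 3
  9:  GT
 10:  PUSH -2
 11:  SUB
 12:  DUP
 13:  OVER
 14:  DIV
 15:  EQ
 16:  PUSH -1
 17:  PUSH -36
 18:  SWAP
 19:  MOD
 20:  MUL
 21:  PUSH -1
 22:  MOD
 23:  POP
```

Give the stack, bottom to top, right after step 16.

PUSH 1  : 1
STORE 1 : (empty)
LOAD 1  : 1
POP     : (empty)
LOAD 1  : 1
DUP     : 1 1
STORE 1 : 1
PUSH 3  : 1 3
GT      : 0
PUSH -2 : 0 -2
SUB     : 2
DUP     : 2 2
OVER    : 2 2 2
DIV     : 2 1
EQ      : 0
PUSH -1 : 0 -1

[0, -1]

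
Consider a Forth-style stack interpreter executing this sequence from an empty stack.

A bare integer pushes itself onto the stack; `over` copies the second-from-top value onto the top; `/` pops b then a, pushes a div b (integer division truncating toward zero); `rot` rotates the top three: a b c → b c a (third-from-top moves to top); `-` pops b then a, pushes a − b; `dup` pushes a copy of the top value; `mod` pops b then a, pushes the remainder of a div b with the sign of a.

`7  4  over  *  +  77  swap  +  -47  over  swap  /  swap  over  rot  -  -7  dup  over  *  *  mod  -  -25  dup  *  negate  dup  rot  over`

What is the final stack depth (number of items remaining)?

4

7       [7]
4       [7, 4]
over    [7, 4, 7]
*       [7, 28]
+       [35]
77      [35, 77]
swap    [77, 35]
+       [112]
-47     [112, -47]
over    [112, -47, 112]
swap    [112, 112, -47]
/       [112, -2]
swap    [-2, 112]
over    [-2, 112, -2]
rot     [112, -2, -2]
-       [112, 0]
-7      [112, 0, -7]
dup     [112, 0, -7, -7]
over    [112, 0, -7, -7, -7]
*       [112, 0, -7, 49]
*       [112, 0, -343]
mod     [112, 0]
-       [112]
-25     [112, -25]
dup     [112, -25, -25]
*       [112, 625]
negate  [112, -625]
dup     [112, -625, -625]
rot     [-625, -625, 112]
over    [-625, -625, 112, -625]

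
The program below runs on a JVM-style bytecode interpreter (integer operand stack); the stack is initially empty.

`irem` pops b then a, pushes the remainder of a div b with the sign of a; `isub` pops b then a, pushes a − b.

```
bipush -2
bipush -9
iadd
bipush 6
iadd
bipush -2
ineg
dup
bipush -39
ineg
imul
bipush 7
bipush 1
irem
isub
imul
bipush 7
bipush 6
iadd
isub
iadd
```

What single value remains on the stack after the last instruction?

bipush -2   [-2]
bipush -9   [-2, -9]
iadd        [-11]
bipush 6    [-11, 6]
iadd        [-5]
bipush -2   [-5, -2]
ineg        [-5, 2]
dup         [-5, 2, 2]
bipush -39  [-5, 2, 2, -39]
ineg        [-5, 2, 2, 39]
imul        [-5, 2, 78]
bipush 7    [-5, 2, 78, 7]
bipush 1    [-5, 2, 78, 7, 1]
irem        [-5, 2, 78, 0]
isub        [-5, 2, 78]
imul        [-5, 156]
bipush 7    [-5, 156, 7]
bipush 6    [-5, 156, 7, 6]
iadd        [-5, 156, 13]
isub        [-5, 143]
iadd        [138]

138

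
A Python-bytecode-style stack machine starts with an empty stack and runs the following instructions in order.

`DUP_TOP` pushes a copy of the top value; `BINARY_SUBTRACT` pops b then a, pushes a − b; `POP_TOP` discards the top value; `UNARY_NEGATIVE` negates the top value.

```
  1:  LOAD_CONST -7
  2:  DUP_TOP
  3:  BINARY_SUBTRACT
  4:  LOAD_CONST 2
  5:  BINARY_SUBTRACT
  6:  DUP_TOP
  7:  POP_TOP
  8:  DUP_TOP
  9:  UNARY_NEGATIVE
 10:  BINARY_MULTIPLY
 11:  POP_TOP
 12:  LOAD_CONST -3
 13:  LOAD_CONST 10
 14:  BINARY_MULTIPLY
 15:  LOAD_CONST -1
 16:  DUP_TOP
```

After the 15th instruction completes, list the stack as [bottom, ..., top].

LOAD_CONST -7    [-7]
DUP_TOP          [-7, -7]
BINARY_SUBTRACT  [0]
LOAD_CONST 2     [0, 2]
BINARY_SUBTRACT  [-2]
DUP_TOP          [-2, -2]
POP_TOP          [-2]
DUP_TOP          [-2, -2]
UNARY_NEGATIVE   [-2, 2]
BINARY_MULTIPLY  [-4]
POP_TOP          []
LOAD_CONST -3    [-3]
LOAD_CONST 10    [-3, 10]
BINARY_MULTIPLY  [-30]
LOAD_CONST -1    [-30, -1]

[-30, -1]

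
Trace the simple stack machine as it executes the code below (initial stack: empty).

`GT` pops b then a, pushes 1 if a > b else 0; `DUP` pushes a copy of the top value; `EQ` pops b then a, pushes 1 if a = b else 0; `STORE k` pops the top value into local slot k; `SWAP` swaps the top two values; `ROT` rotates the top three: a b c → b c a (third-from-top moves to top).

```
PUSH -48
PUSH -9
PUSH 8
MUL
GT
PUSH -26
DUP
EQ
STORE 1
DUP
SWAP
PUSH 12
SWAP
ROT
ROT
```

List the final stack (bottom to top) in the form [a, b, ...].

[1, 1, 12]

PUSH -48 → -48
PUSH -9  → -48 -9
PUSH 8   → -48 -9 8
MUL      → -48 -72
GT       → 1
PUSH -26 → 1 -26
DUP      → 1 -26 -26
EQ       → 1 1
STORE 1  → 1
DUP      → 1 1
SWAP     → 1 1
PUSH 12  → 1 1 12
SWAP     → 1 12 1
ROT      → 12 1 1
ROT      → 1 1 12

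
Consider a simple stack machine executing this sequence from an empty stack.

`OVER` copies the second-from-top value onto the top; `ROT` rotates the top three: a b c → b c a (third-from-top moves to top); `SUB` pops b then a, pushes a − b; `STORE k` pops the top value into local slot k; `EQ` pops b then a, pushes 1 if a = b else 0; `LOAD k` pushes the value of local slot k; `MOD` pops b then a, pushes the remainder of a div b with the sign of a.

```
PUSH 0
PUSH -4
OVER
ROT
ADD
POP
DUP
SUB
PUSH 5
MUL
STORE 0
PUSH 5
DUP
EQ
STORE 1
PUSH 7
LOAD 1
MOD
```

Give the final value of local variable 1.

PUSH 0  → 0
PUSH -4 → 0 -4
OVER    → 0 -4 0
ROT     → -4 0 0
ADD     → -4 0
POP     → -4
DUP     → -4 -4
SUB     → 0
PUSH 5  → 0 5
MUL     → 0
STORE 0 → (empty)
PUSH 5  → 5
DUP     → 5 5
EQ      → 1
STORE 1 → (empty)
PUSH 7  → 7
LOAD 1  → 7 1
MOD     → 0

1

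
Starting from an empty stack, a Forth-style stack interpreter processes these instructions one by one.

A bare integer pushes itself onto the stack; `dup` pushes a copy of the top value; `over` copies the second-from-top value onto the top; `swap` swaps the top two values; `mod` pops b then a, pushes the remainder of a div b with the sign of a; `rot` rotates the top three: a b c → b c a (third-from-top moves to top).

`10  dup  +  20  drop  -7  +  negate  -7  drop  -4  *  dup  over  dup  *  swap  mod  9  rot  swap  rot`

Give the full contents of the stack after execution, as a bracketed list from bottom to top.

[52, 9, 0]

10      [10]
dup     [10, 10]
+       [20]
20      [20, 20]
drop    [20]
-7      [20, -7]
+       [13]
negate  [-13]
-7      [-13, -7]
drop    [-13]
-4      [-13, -4]
*       [52]
dup     [52, 52]
over    [52, 52, 52]
dup     [52, 52, 52, 52]
*       [52, 52, 2704]
swap    [52, 2704, 52]
mod     [52, 0]
9       [52, 0, 9]
rot     [0, 9, 52]
swap    [0, 52, 9]
rot     [52, 9, 0]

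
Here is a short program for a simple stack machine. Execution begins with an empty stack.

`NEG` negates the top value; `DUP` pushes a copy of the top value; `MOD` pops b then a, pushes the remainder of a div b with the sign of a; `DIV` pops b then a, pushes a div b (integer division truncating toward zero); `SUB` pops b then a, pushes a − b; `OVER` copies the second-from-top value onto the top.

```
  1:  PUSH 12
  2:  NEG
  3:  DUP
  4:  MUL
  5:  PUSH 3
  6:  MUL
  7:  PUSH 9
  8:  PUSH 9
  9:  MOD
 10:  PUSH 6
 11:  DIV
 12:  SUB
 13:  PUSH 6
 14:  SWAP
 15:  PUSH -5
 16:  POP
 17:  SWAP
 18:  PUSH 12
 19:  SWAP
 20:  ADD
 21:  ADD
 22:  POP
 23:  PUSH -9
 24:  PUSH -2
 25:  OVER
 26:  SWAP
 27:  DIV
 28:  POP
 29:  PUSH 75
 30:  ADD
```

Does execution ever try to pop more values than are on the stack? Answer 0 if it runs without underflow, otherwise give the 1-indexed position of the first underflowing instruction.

PUSH 12 -> [12]
NEG     -> [-12]
DUP     -> [-12, -12]
MUL     -> [144]
PUSH 3  -> [144, 3]
MUL     -> [432]
PUSH 9  -> [432, 9]
PUSH 9  -> [432, 9, 9]
MOD     -> [432, 0]
PUSH 6  -> [432, 0, 6]
DIV     -> [432, 0]
SUB     -> [432]
PUSH 6  -> [432, 6]
SWAP    -> [6, 432]
PUSH -5 -> [6, 432, -5]
POP     -> [6, 432]
SWAP    -> [432, 6]
PUSH 12 -> [432, 6, 12]
SWAP    -> [432, 12, 6]
ADD     -> [432, 18]
ADD     -> [450]
POP     -> []
PUSH -9 -> [-9]
PUSH -2 -> [-9, -2]
OVER    -> [-9, -2, -9]
SWAP    -> [-9, -9, -2]
DIV     -> [-9, 4]
POP     -> [-9]
PUSH 75 -> [-9, 75]
ADD     -> [66]

0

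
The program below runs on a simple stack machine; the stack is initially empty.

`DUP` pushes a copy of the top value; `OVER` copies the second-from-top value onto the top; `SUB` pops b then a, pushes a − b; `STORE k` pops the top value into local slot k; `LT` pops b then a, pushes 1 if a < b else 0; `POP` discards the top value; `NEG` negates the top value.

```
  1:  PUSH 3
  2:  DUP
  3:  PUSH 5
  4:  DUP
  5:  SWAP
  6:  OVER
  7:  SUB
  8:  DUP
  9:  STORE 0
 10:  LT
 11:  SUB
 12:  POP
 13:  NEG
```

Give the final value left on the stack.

PUSH 3  : [3]
DUP     : [3, 3]
PUSH 5  : [3, 3, 5]
DUP     : [3, 3, 5, 5]
SWAP    : [3, 3, 5, 5]
OVER    : [3, 3, 5, 5, 5]
SUB     : [3, 3, 5, 0]
DUP     : [3, 3, 5, 0, 0]
STORE 0 : [3, 3, 5, 0]
LT      : [3, 3, 0]
SUB     : [3, 3]
POP     : [3]
NEG     : [-3]

-3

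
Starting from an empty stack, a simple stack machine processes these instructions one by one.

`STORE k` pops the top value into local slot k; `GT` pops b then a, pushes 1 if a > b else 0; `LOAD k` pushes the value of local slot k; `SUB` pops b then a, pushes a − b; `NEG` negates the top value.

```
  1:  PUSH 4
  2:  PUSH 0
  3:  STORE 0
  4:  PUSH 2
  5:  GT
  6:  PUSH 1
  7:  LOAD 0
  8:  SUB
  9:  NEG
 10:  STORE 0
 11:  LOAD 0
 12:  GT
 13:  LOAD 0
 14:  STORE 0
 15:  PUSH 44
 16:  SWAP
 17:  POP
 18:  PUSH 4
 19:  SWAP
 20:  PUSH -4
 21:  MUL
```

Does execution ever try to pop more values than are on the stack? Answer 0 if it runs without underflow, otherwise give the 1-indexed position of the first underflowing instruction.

PUSH 4  → [4]
PUSH 0  → [4, 0]
STORE 0 → [4]
PUSH 2  → [4, 2]
GT      → [1]
PUSH 1  → [1, 1]
LOAD 0  → [1, 1, 0]
SUB     → [1, 1]
NEG     → [1, -1]
STORE 0 → [1]
LOAD 0  → [1, -1]
GT      → [1]
LOAD 0  → [1, -1]
STORE 0 → [1]
PUSH 44 → [1, 44]
SWAP    → [44, 1]
POP     → [44]
PUSH 4  → [44, 4]
SWAP    → [4, 44]
PUSH -4 → [4, 44, -4]
MUL     → [4, -176]

0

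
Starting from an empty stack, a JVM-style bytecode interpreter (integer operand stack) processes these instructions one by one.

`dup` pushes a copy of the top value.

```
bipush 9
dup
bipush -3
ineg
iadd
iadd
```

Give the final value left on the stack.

bipush 9   [9]
dup        [9, 9]
bipush -3  [9, 9, -3]
ineg       [9, 9, 3]
iadd       [9, 12]
iadd       [21]

21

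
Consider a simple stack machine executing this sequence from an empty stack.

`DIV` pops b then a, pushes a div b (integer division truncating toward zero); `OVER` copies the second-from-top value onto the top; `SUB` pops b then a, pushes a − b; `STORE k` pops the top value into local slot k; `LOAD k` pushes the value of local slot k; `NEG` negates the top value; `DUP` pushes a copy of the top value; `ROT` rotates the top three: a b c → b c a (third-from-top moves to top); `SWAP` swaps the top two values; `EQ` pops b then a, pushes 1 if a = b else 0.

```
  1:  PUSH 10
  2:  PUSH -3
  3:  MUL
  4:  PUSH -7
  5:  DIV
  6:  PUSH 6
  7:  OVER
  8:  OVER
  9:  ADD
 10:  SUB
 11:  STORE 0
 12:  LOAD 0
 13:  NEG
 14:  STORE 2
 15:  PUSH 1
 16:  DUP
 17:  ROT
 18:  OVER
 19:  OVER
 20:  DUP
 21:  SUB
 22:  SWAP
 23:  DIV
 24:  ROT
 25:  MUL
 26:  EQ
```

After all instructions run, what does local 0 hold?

-4

PUSH 10 → 10
PUSH -3 → 10 -3
MUL     → -30
PUSH -7 → -30 -7
DIV     → 4
PUSH 6  → 4 6
OVER    → 4 6 4
OVER    → 4 6 4 6
ADD     → 4 6 10
SUB     → 4 -4
STORE 0 → 4
LOAD 0  → 4 -4
NEG     → 4 4
STORE 2 → 4
PUSH 1  → 4 1
DUP     → 4 1 1
ROT     → 1 1 4
OVER    → 1 1 4 1
OVER    → 1 1 4 1 4
DUP     → 1 1 4 1 4 4
SUB     → 1 1 4 1 0
SWAP    → 1 1 4 0 1
DIV     → 1 1 4 0
ROT     → 1 4 0 1
MUL     → 1 4 0
EQ      → 1 0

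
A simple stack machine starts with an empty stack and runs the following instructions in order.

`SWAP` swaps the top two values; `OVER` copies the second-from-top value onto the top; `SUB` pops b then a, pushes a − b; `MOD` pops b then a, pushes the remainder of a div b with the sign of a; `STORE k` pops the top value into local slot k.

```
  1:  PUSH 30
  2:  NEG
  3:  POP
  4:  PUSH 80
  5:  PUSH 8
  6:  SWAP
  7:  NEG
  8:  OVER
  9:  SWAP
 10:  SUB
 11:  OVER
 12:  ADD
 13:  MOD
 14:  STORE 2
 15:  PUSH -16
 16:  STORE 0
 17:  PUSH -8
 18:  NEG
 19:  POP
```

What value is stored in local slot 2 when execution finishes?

PUSH 30  : [30]
NEG      : [-30]
POP      : []
PUSH 80  : [80]
PUSH 8   : [80, 8]
SWAP     : [8, 80]
NEG      : [8, -80]
OVER     : [8, -80, 8]
SWAP     : [8, 8, -80]
SUB      : [8, 88]
OVER     : [8, 88, 8]
ADD      : [8, 96]
MOD      : [8]
STORE 2  : []
PUSH -16 : [-16]
STORE 0  : []
PUSH -8  : [-8]
NEG      : [8]
POP      : []

8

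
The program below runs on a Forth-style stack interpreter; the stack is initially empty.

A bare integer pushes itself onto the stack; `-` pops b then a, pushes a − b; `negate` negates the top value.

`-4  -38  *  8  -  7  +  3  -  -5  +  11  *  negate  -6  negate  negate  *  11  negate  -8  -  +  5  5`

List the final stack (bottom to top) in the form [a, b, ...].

-4     → [-4]
-38    → [-4, -38]
*      → [152]
8      → [152, 8]
-      → [144]
7      → [144, 7]
+      → [151]
3      → [151, 3]
-      → [148]
-5     → [148, -5]
+      → [143]
11     → [143, 11]
*      → [1573]
negate → [-1573]
-6     → [-1573, -6]
negate → [-1573, 6]
negate → [-1573, -6]
*      → [9438]
11     → [9438, 11]
negate → [9438, -11]
-8     → [9438, -11, -8]
-      → [9438, -3]
+      → [9435]
5      → [9435, 5]
5      → [9435, 5, 5]

[9435, 5, 5]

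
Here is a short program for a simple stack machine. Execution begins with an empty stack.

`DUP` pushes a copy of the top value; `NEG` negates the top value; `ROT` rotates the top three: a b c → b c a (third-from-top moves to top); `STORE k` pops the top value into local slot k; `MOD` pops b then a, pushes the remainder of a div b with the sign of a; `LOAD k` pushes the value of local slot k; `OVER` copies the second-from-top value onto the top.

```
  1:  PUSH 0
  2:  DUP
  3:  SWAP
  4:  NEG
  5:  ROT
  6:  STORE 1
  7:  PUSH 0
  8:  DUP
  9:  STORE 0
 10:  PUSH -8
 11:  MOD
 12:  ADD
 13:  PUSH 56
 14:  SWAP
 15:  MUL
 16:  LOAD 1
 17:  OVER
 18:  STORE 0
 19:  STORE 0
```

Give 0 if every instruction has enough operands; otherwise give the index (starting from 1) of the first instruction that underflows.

5

PUSH 0  0
DUP     0 0
SWAP    0 0
NEG     0 0
ROT  — needs 3 operands, stack has 2 → underflow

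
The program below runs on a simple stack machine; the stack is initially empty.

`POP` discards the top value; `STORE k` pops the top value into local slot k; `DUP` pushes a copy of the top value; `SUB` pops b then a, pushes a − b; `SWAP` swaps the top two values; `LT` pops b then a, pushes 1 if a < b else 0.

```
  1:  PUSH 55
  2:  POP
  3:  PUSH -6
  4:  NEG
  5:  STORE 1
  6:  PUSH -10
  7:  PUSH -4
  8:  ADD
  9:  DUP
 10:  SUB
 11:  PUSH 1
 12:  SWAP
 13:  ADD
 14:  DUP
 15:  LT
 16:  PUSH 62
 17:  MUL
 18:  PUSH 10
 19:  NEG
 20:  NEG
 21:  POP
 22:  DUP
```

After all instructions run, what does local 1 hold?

6

PUSH 55   [55]
POP       []
PUSH -6   [-6]
NEG       [6]
STORE 1   []
PUSH -10  [-10]
PUSH -4   [-10, -4]
ADD       [-14]
DUP       [-14, -14]
SUB       [0]
PUSH 1    [0, 1]
SWAP      [1, 0]
ADD       [1]
DUP       [1, 1]
LT        [0]
PUSH 62   [0, 62]
MUL       [0]
PUSH 10   [0, 10]
NEG       [0, -10]
NEG       [0, 10]
POP       [0]
DUP       [0, 0]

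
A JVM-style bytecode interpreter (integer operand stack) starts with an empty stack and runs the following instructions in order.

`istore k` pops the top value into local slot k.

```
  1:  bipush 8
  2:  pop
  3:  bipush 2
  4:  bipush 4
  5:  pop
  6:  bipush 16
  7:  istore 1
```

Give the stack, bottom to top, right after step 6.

bipush 8  : [8]
pop       : []
bipush 2  : [2]
bipush 4  : [2, 4]
pop       : [2]
bipush 16 : [2, 16]

[2, 16]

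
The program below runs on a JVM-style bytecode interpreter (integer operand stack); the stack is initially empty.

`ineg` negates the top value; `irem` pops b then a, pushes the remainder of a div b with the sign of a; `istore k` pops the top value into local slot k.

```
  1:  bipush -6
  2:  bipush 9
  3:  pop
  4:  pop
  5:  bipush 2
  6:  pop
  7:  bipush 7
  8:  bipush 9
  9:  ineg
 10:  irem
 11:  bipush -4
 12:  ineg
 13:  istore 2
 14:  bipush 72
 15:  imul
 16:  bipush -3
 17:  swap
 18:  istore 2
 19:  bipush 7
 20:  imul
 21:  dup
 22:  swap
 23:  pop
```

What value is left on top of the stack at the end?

-21

bipush -6  [-6]
bipush 9   [-6, 9]
pop        [-6]
pop        []
bipush 2   [2]
pop        []
bipush 7   [7]
bipush 9   [7, 9]
ineg       [7, -9]
irem       [7]
bipush -4  [7, -4]
ineg       [7, 4]
istore 2   [7]
bipush 72  [7, 72]
imul       [504]
bipush -3  [504, -3]
swap       [-3, 504]
istore 2   [-3]
bipush 7   [-3, 7]
imul       [-21]
dup        [-21, -21]
swap       [-21, -21]
pop        [-21]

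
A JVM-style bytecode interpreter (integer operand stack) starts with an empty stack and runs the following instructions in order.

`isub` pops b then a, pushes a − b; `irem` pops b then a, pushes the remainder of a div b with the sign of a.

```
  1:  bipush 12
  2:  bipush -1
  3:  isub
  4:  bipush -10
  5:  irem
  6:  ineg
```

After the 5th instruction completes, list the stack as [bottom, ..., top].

bipush 12  : 12
bipush -1  : 12 -1
isub       : 13
bipush -10 : 13 -10
irem       : 3

[3]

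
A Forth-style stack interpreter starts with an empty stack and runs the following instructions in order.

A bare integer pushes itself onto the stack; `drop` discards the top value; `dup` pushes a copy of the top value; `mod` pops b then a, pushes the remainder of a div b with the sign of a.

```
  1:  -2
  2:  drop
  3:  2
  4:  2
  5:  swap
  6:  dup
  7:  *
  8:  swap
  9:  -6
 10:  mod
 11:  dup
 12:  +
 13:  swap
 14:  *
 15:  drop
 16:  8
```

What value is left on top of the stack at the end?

8

-2   → -2
drop → (empty)
2    → 2
2    → 2 2
swap → 2 2
dup  → 2 2 2
*    → 2 4
swap → 4 2
-6   → 4 2 -6
mod  → 4 2
dup  → 4 2 2
+    → 4 4
swap → 4 4
*    → 16
drop → (empty)
8    → 8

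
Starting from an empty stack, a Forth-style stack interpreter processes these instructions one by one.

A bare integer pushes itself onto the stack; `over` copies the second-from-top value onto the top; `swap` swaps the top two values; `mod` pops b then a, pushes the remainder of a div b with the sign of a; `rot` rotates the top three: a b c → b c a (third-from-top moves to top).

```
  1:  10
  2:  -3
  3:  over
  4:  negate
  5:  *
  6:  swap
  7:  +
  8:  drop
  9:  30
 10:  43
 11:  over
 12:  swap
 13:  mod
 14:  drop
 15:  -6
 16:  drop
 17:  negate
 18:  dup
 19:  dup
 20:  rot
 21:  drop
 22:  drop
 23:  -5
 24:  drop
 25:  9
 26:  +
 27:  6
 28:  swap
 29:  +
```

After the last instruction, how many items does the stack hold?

1

10     -> [10]
-3     -> [10, -3]
over   -> [10, -3, 10]
negate -> [10, -3, -10]
*      -> [10, 30]
swap   -> [30, 10]
+      -> [40]
drop   -> []
30     -> [30]
43     -> [30, 43]
over   -> [30, 43, 30]
swap   -> [30, 30, 43]
mod    -> [30, 30]
drop   -> [30]
-6     -> [30, -6]
drop   -> [30]
negate -> [-30]
dup    -> [-30, -30]
dup    -> [-30, -30, -30]
rot    -> [-30, -30, -30]
drop   -> [-30, -30]
drop   -> [-30]
-5     -> [-30, -5]
drop   -> [-30]
9      -> [-30, 9]
+      -> [-21]
6      -> [-21, 6]
swap   -> [6, -21]
+      -> [-15]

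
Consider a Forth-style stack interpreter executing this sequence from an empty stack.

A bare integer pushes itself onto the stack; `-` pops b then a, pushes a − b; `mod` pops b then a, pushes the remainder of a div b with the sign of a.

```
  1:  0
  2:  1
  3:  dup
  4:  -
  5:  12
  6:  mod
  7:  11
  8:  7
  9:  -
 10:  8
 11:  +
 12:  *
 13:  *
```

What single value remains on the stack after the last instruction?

0

0   → [0]
1   → [0, 1]
dup → [0, 1, 1]
-   → [0, 0]
12  → [0, 0, 12]
mod → [0, 0]
11  → [0, 0, 11]
7   → [0, 0, 11, 7]
-   → [0, 0, 4]
8   → [0, 0, 4, 8]
+   → [0, 0, 12]
*   → [0, 0]
*   → [0]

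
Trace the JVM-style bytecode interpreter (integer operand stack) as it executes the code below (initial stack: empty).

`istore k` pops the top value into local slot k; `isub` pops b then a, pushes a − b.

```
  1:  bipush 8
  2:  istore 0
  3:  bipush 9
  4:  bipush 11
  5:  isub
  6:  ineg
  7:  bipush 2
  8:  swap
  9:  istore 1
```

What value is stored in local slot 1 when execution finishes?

bipush 8  : [8]
istore 0  : []
bipush 9  : [9]
bipush 11 : [9, 11]
isub      : [-2]
ineg      : [2]
bipush 2  : [2, 2]
swap      : [2, 2]
istore 1  : [2]

2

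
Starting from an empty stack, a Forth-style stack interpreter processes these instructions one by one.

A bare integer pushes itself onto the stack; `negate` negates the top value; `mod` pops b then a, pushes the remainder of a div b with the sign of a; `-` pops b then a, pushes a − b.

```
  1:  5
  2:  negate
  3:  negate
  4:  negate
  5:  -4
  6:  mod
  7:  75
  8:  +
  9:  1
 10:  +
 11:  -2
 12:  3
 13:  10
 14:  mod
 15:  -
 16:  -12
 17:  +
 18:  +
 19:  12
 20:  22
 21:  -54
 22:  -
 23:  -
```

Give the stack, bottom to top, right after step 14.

5       [5]
negate  [-5]
negate  [5]
negate  [-5]
-4      [-5, -4]
mod     [-1]
75      [-1, 75]
+       [74]
1       [74, 1]
+       [75]
-2      [75, -2]
3       [75, -2, 3]
10      [75, -2, 3, 10]
mod     [75, -2, 3]

[75, -2, 3]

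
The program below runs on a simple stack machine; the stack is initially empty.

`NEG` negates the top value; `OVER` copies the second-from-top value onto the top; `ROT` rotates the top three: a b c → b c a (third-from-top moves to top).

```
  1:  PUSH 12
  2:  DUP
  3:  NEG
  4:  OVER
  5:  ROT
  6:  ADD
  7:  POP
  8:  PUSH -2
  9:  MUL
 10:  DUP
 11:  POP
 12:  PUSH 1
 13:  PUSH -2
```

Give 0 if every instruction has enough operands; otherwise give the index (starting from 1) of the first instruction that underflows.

PUSH 12 : 12
DUP     : 12 12
NEG     : 12 -12
OVER    : 12 -12 12
ROT     : -12 12 12
ADD     : -12 24
POP     : -12
PUSH -2 : -12 -2
MUL     : 24
DUP     : 24 24
POP     : 24
PUSH 1  : 24 1
PUSH -2 : 24 1 -2

0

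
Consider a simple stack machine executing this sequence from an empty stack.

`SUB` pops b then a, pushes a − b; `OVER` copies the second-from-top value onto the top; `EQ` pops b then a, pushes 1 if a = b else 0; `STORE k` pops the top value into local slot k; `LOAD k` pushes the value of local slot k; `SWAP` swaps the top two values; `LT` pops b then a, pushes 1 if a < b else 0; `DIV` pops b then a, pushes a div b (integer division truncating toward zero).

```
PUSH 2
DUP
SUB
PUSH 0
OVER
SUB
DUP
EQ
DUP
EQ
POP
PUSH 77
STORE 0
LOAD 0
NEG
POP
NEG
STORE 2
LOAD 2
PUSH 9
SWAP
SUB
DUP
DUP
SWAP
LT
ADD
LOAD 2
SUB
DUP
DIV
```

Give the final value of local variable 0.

77

PUSH 2   2
DUP      2 2
SUB      0
PUSH 0   0 0
OVER     0 0 0
SUB      0 0
DUP      0 0 0
EQ       0 1
DUP      0 1 1
EQ       0 1
POP      0
PUSH 77  0 77
STORE 0  0
LOAD 0   0 77
NEG      0 -77
POP      0
NEG      0
STORE 2  (empty)
LOAD 2   0
PUSH 9   0 9
SWAP     9 0
SUB      9
DUP      9 9
DUP      9 9 9
SWAP     9 9 9
LT       9 0
ADD      9
LOAD 2   9 0
SUB      9
DUP      9 9
DIV      1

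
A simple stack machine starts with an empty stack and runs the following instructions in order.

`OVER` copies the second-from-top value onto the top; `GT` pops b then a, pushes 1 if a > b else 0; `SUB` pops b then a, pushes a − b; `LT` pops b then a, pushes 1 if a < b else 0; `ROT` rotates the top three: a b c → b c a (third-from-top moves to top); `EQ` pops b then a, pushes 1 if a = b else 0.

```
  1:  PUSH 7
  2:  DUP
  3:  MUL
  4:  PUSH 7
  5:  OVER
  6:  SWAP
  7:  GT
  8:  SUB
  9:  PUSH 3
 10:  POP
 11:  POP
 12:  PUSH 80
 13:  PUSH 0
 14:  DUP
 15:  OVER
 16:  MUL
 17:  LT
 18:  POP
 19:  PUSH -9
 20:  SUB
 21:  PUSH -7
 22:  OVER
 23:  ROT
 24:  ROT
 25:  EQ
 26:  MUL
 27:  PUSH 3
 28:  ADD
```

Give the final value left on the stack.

3

PUSH 7  -> [7]
DUP     -> [7, 7]
MUL     -> [49]
PUSH 7  -> [49, 7]
OVER    -> [49, 7, 49]
SWAP    -> [49, 49, 7]
GT      -> [49, 1]
SUB     -> [48]
PUSH 3  -> [48, 3]
POP     -> [48]
POP     -> []
PUSH 80 -> [80]
PUSH 0  -> [80, 0]
DUP     -> [80, 0, 0]
OVER    -> [80, 0, 0, 0]
MUL     -> [80, 0, 0]
LT      -> [80, 0]
POP     -> [80]
PUSH -9 -> [80, -9]
SUB     -> [89]
PUSH -7 -> [89, -7]
OVER    -> [89, -7, 89]
ROT     -> [-7, 89, 89]
ROT     -> [89, 89, -7]
EQ      -> [89, 0]
MUL     -> [0]
PUSH 3  -> [0, 3]
ADD     -> [3]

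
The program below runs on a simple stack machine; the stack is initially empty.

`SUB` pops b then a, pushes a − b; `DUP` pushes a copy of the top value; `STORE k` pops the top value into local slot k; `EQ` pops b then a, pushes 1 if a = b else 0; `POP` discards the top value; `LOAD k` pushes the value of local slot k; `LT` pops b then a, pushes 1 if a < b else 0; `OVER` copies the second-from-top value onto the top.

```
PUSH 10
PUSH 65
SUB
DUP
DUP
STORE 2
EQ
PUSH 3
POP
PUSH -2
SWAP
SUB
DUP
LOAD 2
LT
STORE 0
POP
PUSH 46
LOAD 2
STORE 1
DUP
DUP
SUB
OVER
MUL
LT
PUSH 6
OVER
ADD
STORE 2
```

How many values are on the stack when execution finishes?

PUSH 10 : 10
PUSH 65 : 10 65
SUB     : -55
DUP     : -55 -55
DUP     : -55 -55 -55
STORE 2 : -55 -55
EQ      : 1
PUSH 3  : 1 3
POP     : 1
PUSH -2 : 1 -2
SWAP    : -2 1
SUB     : -3
DUP     : -3 -3
LOAD 2  : -3 -3 -55
LT      : -3 0
STORE 0 : -3
POP     : (empty)
PUSH 46 : 46
LOAD 2  : 46 -55
STORE 1 : 46
DUP     : 46 46
DUP     : 46 46 46
SUB     : 46 0
OVER    : 46 0 46
MUL     : 46 0
LT      : 0
PUSH 6  : 0 6
OVER    : 0 6 0
ADD     : 0 6
STORE 2 : 0

1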